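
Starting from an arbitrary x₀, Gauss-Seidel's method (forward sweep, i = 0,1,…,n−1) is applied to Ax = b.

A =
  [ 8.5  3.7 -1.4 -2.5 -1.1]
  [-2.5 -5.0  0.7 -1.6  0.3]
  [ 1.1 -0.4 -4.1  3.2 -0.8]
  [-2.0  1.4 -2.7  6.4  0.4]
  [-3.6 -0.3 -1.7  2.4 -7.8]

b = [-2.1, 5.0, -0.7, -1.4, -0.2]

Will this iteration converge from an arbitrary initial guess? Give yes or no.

yes

Write A = D+L+U with D = diag(8.5, -5, -4.1, 6.4, -7.8).
GS T = -(D+L)⁻¹U: row 0 first, T[0,2] = -(-1.4)/(8.5) = +0.1647; later rows by forward substitution.
  T[0,:] = [+0.0000, -0.4353, +0.1647, +0.2941, +0.1294]
  T[1,:] = [+0.0000, +0.2176, +0.0576, -0.4671, -0.0047]
  T[2,:] = [+0.0000, -0.1380, +0.0386, +0.9050, -0.1599]
  T[3,:] = [+0.0000, -0.2419, +0.0551, +0.5759, -0.0885]
  T[4,:] = [+0.0000, +0.1482, -0.0697, -0.1378, -0.0519]
|eigenvalues of T|: 0.8338, 0.1512, 0.1043, 0.1043, 0.0000.
spectral radius ρ = 0.8338; 0.8338 < 1: convergent.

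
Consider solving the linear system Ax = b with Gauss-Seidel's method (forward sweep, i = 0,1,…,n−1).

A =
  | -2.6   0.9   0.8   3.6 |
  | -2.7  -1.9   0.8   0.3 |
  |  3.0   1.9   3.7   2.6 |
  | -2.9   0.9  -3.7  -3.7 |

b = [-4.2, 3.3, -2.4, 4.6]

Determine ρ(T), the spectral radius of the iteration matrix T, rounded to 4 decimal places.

Split A = D + L + U, D = diag(-2.6, -1.9, 3.7, -3.7).
T_GS = -(D+L)⁻¹U: row 0 first, T[0,1] = -(0.9)/(-2.6) = +0.3462; later rows by forward substitution.
  T[0,:] = [+0.0000  +0.3462  +0.3077  +1.3846]
  T[1,:] = [+0.0000  -0.4919  -0.0162  -1.8097]
  T[2,:] = [+0.0000  -0.0281  -0.2412  -0.8960]
  T[3,:] = [+0.0000  -0.3629  -0.0039  -0.6294]
|λ(T)| sorted: 1.3788, 0.2496, 0.2333, 0.0000.
ρ = 1.3788; 1.3788 > 1: divergent.

1.3788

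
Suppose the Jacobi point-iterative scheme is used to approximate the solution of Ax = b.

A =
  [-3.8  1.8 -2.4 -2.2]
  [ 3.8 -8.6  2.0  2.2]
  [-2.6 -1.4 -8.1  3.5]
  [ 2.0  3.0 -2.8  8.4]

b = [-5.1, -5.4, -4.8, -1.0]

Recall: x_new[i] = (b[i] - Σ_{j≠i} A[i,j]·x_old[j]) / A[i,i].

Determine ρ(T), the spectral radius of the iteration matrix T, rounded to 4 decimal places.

Diagonal D = diag(-3.8, -8.6, -8.1, 8.4); L, U strict lower/upper.
Jacobi T = -D⁻¹(L+U): T[2,1] = -(-1.4)/(-8.1) = -0.1728; T[2,2] = 0.
  T[0,:] = [+0.0000  +0.4737  -0.6316  -0.5789]
  T[1,:] = [+0.4419  +0.0000  +0.2326  +0.2558]
  T[2,:] = [-0.3210  -0.1728  +0.0000  +0.4321]
  T[3,:] = [-0.2381  -0.3571  +0.3333  +0.0000]
|λ(T)| sorted: 0.8633, 0.5526, 0.2691, 0.0416.
spectral radius ρ = 0.8633; 0.8633 < 1, so it converges for any x₀.

0.8633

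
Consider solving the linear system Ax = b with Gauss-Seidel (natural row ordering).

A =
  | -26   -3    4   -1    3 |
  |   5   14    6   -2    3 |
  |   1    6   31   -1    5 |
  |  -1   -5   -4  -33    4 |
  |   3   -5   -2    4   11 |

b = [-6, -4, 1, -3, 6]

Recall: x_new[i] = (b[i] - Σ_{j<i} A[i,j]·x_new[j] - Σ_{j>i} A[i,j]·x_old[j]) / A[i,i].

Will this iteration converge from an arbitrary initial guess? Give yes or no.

Let D = diag(-26, 14, 31, -33, 11); L, U the strict triangles.
Gauss-Seidel: T = -(D+L)⁻¹U, row 0 first, T[0,2] = -(4)/(-26) = +0.1538; later rows by forward substitution.
  T[0,:] = [+0.0000  -0.1154  +0.1538  -0.0385  +0.1154]
  T[1,:] = [+0.0000  +0.0412  -0.4835  +0.1566  -0.2555]
  T[2,:] = [+0.0000  -0.0043  +0.0886  +0.0032  -0.1156]
  T[3,:] = [+0.0000  -0.0022  +0.0579  -0.0229  +0.1704]
  T[4,:] = [+0.0000  +0.0502  -0.2667  +0.0906  -0.2306]
|eigenvalues of T|: 0.3006, 0.2028, 0.0451, 0.0192, 0.0000.
ρ(T) = max|λ| = 0.3006; 0.3006 < 1 ⇒ converges.

yes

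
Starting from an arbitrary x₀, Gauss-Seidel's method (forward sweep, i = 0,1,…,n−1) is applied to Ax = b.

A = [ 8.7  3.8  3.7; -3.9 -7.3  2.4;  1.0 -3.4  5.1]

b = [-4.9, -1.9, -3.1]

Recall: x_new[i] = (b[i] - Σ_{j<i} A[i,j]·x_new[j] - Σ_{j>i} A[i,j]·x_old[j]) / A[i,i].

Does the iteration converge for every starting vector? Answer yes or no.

yes

Split A = D + L + U, D = diag(8.7, -7.3, 5.1).
Gauss-Seidel: T = -(D+L)⁻¹U, row 0 first, T[0,2] = -(3.7)/(8.7) = -0.4253; later rows by forward substitution.
  T[0,:] = [+0.0000  -0.4368  -0.4253]
  T[1,:] = [+0.0000  +0.2333  +0.5560]
  T[2,:] = [+0.0000  +0.2412  +0.4540]
|λ(T)| sorted: 0.7262, 0.0388, 0.0000.
spectral radius ρ = 0.7262; 0.7262 < 1: convergent.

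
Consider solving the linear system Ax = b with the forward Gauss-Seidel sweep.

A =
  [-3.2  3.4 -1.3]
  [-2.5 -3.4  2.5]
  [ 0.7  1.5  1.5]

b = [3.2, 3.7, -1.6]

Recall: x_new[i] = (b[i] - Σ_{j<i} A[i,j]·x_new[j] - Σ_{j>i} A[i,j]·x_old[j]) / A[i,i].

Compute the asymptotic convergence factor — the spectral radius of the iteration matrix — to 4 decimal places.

1.3570

Let D = diag(-3.2, -3.4, 1.5); L, U the strict triangles.
GS T = -(D+L)⁻¹U: row 0 first, T[0,1] = -(3.4)/(-3.2) = +1.0625; later rows by forward substitution.
  T[0,:] = [+0.0000 +1.0625 -0.4062]
  T[1,:] = [+0.0000 -0.7812 +1.0340]
  T[2,:] = [+0.0000 +0.2854 -0.8444]
|λ(T)| sorted: 1.3570, 0.2687, 0.0000.
spectral radius ρ = 1.3570; 1.3570 > 1 ⇒ diverges.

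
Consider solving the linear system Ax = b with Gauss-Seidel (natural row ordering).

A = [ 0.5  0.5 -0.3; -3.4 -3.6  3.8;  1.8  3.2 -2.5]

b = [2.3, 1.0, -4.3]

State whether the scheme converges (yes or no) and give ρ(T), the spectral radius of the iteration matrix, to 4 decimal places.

Diagonal D = diag(0.5, -3.6, -2.5); L, U strict lower/upper.
GS T = -(D+L)⁻¹U: row 0 first, T[0,1] = -(0.5)/(0.5) = -1.0000; later rows by forward substitution.
  T[0,:] = [+0.0000, -1.0000, +0.6000]
  T[1,:] = [+0.0000, +0.9444, +0.4889]
  T[2,:] = [+0.0000, +0.4889, +1.0578]
moduli |λ_i(T)| = 1.4933, 0.5089, 0.0000.
spectral radius ρ = 1.4933; 1.4933 > 1 ⇒ diverges.

no, ρ = 1.4933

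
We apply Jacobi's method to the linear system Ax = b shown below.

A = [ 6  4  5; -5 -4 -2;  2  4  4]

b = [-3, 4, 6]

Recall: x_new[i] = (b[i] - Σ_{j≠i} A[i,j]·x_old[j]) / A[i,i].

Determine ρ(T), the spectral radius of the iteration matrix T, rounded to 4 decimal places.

1.5850

Diagonal D = diag(6, -4, 4); L, U strict lower/upper.
Jacobi: T = -D⁻¹(L+U), T[1,2] = -(-2)/(-4) = -0.5000; T[1,1] = 0.
  T[0,:] = [+0.0000, -0.6667, -0.8333]
  T[1,:] = [-1.2500, +0.0000, -0.5000]
  T[2,:] = [-0.5000, -1.0000, +0.0000]
|eigenvalues of T|: 1.5850, 0.8731, 0.8731.
spectral radius ρ = 1.5850; 1.5850 > 1: divergent.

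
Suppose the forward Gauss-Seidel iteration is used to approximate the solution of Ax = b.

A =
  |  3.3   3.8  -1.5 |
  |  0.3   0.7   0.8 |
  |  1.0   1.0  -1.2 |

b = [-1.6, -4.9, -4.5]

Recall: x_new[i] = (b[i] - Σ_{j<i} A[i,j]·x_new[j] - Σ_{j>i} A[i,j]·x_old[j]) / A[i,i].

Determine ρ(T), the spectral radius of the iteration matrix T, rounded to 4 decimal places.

1.1754

Write A = D+L+U with D = diag(3.3, 0.7, -1.2).
Gauss-Seidel: T = -(D+L)⁻¹U, row 0 first, T[0,1] = -(3.8)/(3.3) = -1.1515; later rows by forward substitution.
  T[0,:] = [+0.0000 -1.1515 +0.4545]
  T[1,:] = [+0.0000 +0.4935 -1.3377]
  T[2,:] = [+0.0000 -0.5483 -0.7359]
|λ(T)| sorted: 1.1754, 0.9330, 0.0000.
ρ(T) = max|λ| = 1.1754; 1.1754 > 1, so it fails to converge.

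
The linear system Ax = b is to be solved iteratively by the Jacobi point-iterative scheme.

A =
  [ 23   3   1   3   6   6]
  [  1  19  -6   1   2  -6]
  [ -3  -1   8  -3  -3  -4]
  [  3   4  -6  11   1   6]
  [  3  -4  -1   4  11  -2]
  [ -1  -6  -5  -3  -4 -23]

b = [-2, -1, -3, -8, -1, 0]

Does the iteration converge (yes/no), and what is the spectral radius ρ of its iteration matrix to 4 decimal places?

Let D = diag(23, 19, 8, 11, 11, -23); L, U the strict triangles.
Jacobi T = -D⁻¹(L+U): T[0,4] = -(6)/(23) = -0.2609; T[0,0] = 0.
  T[0,:] = [+0.0000, -0.1304, -0.0435, -0.1304, -0.2609, -0.2609]
  T[1,:] = [-0.0526, +0.0000, +0.3158, -0.0526, -0.1053, +0.3158]
  T[2,:] = [+0.3750, +0.1250, +0.0000, +0.3750, +0.3750, +0.5000]
  T[3,:] = [-0.2727, -0.3636, +0.5455, +0.0000, -0.0909, -0.5455]
  T[4,:] = [-0.2727, +0.3636, +0.0909, -0.3636, +0.0000, +0.1818]
  T[5,:] = [-0.0435, -0.2609, -0.2174, -0.1304, -0.1739, +0.0000]
eigenvalue magnitudes: 0.8609, 0.3829, 0.3829, 0.3453, 0.3453, 0.1270.
spectral radius ρ = 0.8609; 0.8609 < 1: convergent.

yes, ρ = 0.8609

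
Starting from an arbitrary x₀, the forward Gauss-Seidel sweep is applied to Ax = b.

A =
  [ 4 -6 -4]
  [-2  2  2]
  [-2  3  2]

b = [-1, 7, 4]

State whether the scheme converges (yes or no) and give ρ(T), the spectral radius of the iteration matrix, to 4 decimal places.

Let D = diag(4, 2, 2); L, U the strict triangles.
Gauss-Seidel: T = -(D+L)⁻¹U, row 0 first, T[0,2] = -(-4)/(4) = +1.0000; later rows by forward substitution.
  T[0,:] = [+0.0000, +1.5000, +1.0000]
  T[1,:] = [+0.0000, +1.5000, +0.0000]
  T[2,:] = [+0.0000, -0.7500, +1.0000]
eigenvalue magnitudes: 1.5000, 1.0000, 0.0000.
spectral radius ρ = 1.5000; 1.5000 > 1: divergent.

no, ρ = 1.5000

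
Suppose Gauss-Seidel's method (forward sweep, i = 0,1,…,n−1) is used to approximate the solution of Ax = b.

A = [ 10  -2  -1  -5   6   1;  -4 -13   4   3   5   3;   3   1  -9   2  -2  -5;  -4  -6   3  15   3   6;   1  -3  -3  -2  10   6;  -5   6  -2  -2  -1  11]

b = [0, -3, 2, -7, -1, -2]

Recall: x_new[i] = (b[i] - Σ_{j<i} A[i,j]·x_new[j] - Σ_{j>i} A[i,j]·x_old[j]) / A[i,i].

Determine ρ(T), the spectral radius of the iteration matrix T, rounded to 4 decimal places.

Write A = D+L+U with D = diag(10, -13, -9, 15, 10, 11).
T_GS = -(D+L)⁻¹U: row 0 first, T[0,4] = -(6)/(10) = -0.6000; later rows by forward substitution.
  T[0,:] = [+0.0000  +0.2000  +0.1000  +0.5000  -0.6000  -0.1000]
  T[1,:] = [+0.0000  -0.0615  +0.2769  +0.0769  +0.5692  +0.2615]
  T[2,:] = [+0.0000  +0.0598  +0.0641  +0.3974  -0.3590  -0.5598]
  T[3,:] = [+0.0000  +0.0168  +0.1246  +0.0846  -0.0605  -0.2101]
  T[4,:] = [+0.0000  -0.0172  +0.1172  +0.1092  +0.1110  -0.7215]
  T[5,:] = [+0.0000  +0.1368  -0.0606  +0.2829  -0.6494  -0.3937]
moduli |λ_i(T)| = 0.9072, 0.5213, 0.2189, 0.1004, 0.0718, 0.0000.
ρ(T) = max|λ| = 0.9072; 0.9072 < 1, so it converges for any x₀.

0.9072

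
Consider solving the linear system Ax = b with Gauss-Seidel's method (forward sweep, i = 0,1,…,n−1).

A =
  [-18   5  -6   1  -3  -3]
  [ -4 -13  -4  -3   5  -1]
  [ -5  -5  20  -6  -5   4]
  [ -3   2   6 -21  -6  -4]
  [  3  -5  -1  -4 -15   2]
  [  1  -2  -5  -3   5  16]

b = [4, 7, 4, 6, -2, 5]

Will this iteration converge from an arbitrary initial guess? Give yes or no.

Write A = D+L+U with D = diag(-18, -13, 20, -21, -15, 16).
T_GS = -(D+L)⁻¹U: row 0 first, T[0,4] = -(-3)/(-18) = -0.1667; later rows by forward substitution.
  T[0,:] = [+0.0000, +0.2778, -0.3333, +0.0556, -0.1667, -0.1667]
  T[1,:] = [+0.0000, -0.0855, -0.2051, -0.2479, +0.4359, -0.0256]
  T[2,:] = [+0.0000, +0.0481, -0.1346, +0.2519, +0.3173, -0.2481]
  T[3,:] = [+0.0000, -0.0341, -0.0104, +0.0404, -0.1297, -0.2400]
  T[4,:] = [+0.0000, +0.0899, +0.0135, +0.0662, -0.1652, +0.1891]
  T[5,:] = [+0.0000, -0.0475, -0.0530, +0.0312, +0.1914, -0.1744]
|roots of det(T-λI)|: 0.5216, 0.1729, 0.1729, 0.0626, 0.0626, 0.0000.
ρ = 0.5216; 0.5216 < 1, so it converges for any x₀.

yes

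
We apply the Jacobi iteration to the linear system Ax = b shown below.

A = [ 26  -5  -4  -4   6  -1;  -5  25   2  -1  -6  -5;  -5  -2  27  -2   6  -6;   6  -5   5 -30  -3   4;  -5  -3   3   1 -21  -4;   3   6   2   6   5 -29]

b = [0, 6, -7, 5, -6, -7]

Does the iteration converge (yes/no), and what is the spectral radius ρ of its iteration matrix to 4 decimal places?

Write A = D+L+U with D = diag(26, 25, 27, -30, -21, -29).
Jacobi T = -D⁻¹(L+U): T[2,0] = -(-5)/(27) = +0.1852; T[2,2] = 0.
  T[0,:] = [+0.0000  +0.1923  +0.1538  +0.1538  -0.2308  +0.0385]
  T[1,:] = [+0.2000  +0.0000  -0.0800  +0.0400  +0.2400  +0.2000]
  T[2,:] = [+0.1852  +0.0741  +0.0000  +0.0741  -0.2222  +0.2222]
  T[3,:] = [+0.2000  -0.1667  +0.1667  +0.0000  -0.1000  +0.1333]
  T[4,:] = [-0.2381  -0.1429  +0.1429  +0.0476  +0.0000  -0.1905]
  T[5,:] = [+0.1034  +0.2069  +0.0690  +0.2069  +0.1724  +0.0000]
|eigenvalues of T|: 0.5058, 0.4186, 0.2886, 0.2886, 0.0767, 0.0767.
ρ(T) = max|λ| = 0.5058; 0.5058 < 1, so it converges for any x₀.

yes, ρ = 0.5058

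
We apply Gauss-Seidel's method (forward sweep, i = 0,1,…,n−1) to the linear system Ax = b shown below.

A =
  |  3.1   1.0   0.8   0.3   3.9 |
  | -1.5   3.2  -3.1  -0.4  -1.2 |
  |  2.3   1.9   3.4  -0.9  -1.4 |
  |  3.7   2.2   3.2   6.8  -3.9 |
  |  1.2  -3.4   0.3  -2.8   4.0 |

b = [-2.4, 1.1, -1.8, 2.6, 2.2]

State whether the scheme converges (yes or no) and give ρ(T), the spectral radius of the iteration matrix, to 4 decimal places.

no, ρ = 1.3785

Let D = diag(3.1, 3.2, 3.4, 6.8, 4); L, U the strict triangles.
Gauss-Seidel: T = -(D+L)⁻¹U, row 0 first, T[0,4] = -(3.9)/(3.1) = -1.2581; later rows by forward substitution.
  T[0,:] = [+0.0000, -0.3226, -0.2581, -0.0968, -1.2581]
  T[1,:] = [+0.0000, -0.1512, +0.8478, +0.0796, -0.2147]
  T[2,:] = [+0.0000, +0.3027, -0.2992, +0.2857, +1.3828]
  T[3,:] = [+0.0000, +0.0820, +0.0069, -0.1075, +0.6768]
  T[4,:] = [+0.0000, +0.0029, +0.8253, +0.0000, +0.5650]
moduli |λ_i(T)| = 1.3785, 1.1504, 0.1676, 0.0536, 0.0000.
spectral radius ρ = 1.3785; 1.3785 > 1: divergent.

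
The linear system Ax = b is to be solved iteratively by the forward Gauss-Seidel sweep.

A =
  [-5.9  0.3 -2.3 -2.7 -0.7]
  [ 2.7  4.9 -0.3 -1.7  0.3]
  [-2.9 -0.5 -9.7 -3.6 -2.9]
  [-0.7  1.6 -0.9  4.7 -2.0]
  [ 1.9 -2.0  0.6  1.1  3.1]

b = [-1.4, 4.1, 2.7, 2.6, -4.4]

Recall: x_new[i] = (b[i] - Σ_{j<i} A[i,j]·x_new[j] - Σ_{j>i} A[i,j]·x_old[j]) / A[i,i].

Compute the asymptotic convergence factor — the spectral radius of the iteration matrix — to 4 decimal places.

0.7368

A = D + L + U where D = diag(-5.9, 4.9, -9.7, 4.7, 3.1).
T_GS = -(D+L)⁻¹U: row 0 first, T[0,3] = -(-2.7)/(-5.9) = -0.4576; later rows by forward substitution.
  T[0,:] = [+0.0000, +0.0508, -0.3898, -0.4576, -0.1186]
  T[1,:] = [+0.0000, -0.0280, +0.2760, +0.5991, +0.0042]
  T[2,:] = [+0.0000, -0.0138, +0.1023, -0.2652, -0.2637]
  T[3,:] = [+0.0000, +0.0145, -0.1324, -0.3229, +0.3560]
  T[4,:] = [+0.0000, -0.0517, +0.4442, +0.8329, +0.0001]
|λ(T)| sorted: 0.7368, 0.3347, 0.3347, 0.0037, 0.0000.
ρ = 0.7368; 0.7368 < 1: convergent.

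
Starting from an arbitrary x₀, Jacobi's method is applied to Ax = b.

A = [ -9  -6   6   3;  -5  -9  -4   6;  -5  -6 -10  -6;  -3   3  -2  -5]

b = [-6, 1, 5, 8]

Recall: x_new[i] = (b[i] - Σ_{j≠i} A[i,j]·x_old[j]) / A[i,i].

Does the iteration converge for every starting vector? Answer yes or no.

no

A = D + L + U where D = diag(-9, -9, -10, -5).
T_J = -D⁻¹(L+U): T[3,1] = -(3)/(-5) = +0.6000; T[3,3] = 0.
  T[0,:] = [+0.0000, -0.6667, +0.6667, +0.3333]
  T[1,:] = [-0.5556, +0.0000, -0.4444, +0.6667]
  T[2,:] = [-0.5000, -0.6000, +0.0000, -0.6000]
  T[3,:] = [-0.6000, +0.6000, -0.4000, +0.0000]
|roots of det(T-λI)|: 1.2869, 0.7059, 0.7059, 0.6376.
ρ(T) = max|λ| = 1.2869; 1.2869 > 1: divergent.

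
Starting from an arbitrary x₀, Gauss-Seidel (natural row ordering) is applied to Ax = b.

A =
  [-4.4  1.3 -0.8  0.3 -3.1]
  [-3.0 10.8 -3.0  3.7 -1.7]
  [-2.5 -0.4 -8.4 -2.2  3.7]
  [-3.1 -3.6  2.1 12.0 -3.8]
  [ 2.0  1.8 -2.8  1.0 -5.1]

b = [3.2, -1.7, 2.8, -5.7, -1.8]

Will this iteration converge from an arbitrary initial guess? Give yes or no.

A = D + L + U where D = diag(-4.4, 10.8, -8.4, 12, -5.1).
GS T = -(D+L)⁻¹U: row 0 first, T[0,1] = -(1.3)/(-4.4) = +0.2955; later rows by forward substitution.
  T[0,:] = [+0.0000, +0.2955, -0.1818, +0.0682, -0.7045]
  T[1,:] = [+0.0000, +0.0821, +0.2273, -0.3237, -0.0383]
  T[2,:] = [+0.0000, -0.0918, +0.0433, -0.2668, +0.6520]
  T[3,:] = [+0.0000, +0.1170, +0.0136, -0.0328, +0.0091]
  T[4,:] = [+0.0000, +0.2182, -0.0122, +0.0525, -0.6460]
|roots of det(T-λI)|: 0.5484, 0.1855, 0.1855, 0.1414, 0.0000.
ρ(T) = max|λ| = 0.5484; 0.5484 < 1, so it converges for any x₀.

yes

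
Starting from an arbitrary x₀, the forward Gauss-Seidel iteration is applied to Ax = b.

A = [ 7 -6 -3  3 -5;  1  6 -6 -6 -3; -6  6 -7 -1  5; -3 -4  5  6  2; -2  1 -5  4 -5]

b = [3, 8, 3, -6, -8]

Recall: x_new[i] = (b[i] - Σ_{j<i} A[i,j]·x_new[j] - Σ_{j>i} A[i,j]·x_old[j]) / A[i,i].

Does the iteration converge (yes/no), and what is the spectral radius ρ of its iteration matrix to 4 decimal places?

no, ρ = 1.6394

Diagonal D = diag(7, 6, -7, 6, -5); L, U strict lower/upper.
T_GS = -(D+L)⁻¹U: row 0 first, T[0,4] = -(-5)/(7) = +0.7143; later rows by forward substitution.
  T[0,:] = [+0.0000  +0.8571  +0.4286  -0.4286  +0.7143]
  T[1,:] = [+0.0000  -0.1429  +0.9286  +1.0714  +0.3810]
  T[2,:] = [+0.0000  -0.8571  +0.4286  +1.1429  +0.4286]
  T[3,:] = [+0.0000  +1.0476  +0.4762  -0.4524  -0.0794]
  T[4,:] = [+0.0000  +1.3238  -0.0333  -1.1190  -0.7016]
|eigenvalues of T|: 1.6394, 1.0163, 0.2802, 0.0350, 0.0000.
ρ(T) = max|λ| = 1.6394; 1.6394 > 1 ⇒ diverges.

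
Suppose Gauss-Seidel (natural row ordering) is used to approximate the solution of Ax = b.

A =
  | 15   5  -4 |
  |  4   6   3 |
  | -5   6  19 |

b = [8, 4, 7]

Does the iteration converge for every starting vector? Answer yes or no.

yes

Write A = D+L+U with D = diag(15, 6, 19).
T_GS = -(D+L)⁻¹U: row 0 first, T[0,2] = -(-4)/(15) = +0.2667; later rows by forward substitution.
  T[0,:] = [+0.0000  -0.3333  +0.2667]
  T[1,:] = [+0.0000  +0.2222  -0.6778]
  T[2,:] = [+0.0000  -0.1579  +0.2842]
eigenvalue magnitudes: 0.5818, 0.0754, 0.0000.
ρ = 0.5818; 0.5818 < 1: convergent.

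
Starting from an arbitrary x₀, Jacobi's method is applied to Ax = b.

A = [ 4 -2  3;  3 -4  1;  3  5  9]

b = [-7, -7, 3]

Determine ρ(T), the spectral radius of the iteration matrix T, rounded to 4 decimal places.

0.8892

Split A = D + L + U, D = diag(4, -4, 9).
Jacobi T = -D⁻¹(L+U): T[0,2] = -(3)/(4) = -0.7500; T[0,0] = 0.
  T[0,:] = [+0.0000  +0.5000  -0.7500]
  T[1,:] = [+0.7500  +0.0000  +0.2500]
  T[2,:] = [-0.3333  -0.5556  +0.0000]
|roots of det(T-λI)|: 0.8892, 0.5519, 0.5519.
spectral radius ρ = 0.8892; 0.8892 < 1: convergent.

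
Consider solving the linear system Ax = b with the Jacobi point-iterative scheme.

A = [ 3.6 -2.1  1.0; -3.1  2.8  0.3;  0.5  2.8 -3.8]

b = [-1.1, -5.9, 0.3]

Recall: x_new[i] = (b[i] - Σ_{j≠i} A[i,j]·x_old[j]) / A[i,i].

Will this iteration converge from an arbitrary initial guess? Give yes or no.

A = D + L + U where D = diag(3.6, 2.8, -3.8).
Jacobi T = -D⁻¹(L+U): T[1,2] = -(0.3)/(2.8) = -0.1071; T[1,1] = 0.
  T[0,:] = [+0.0000, +0.5833, -0.2778]
  T[1,:] = [+1.1071, +0.0000, -0.1071]
  T[2,:] = [+0.1316, +0.7368, +0.0000]
eigenvalue magnitudes: 0.8910, 0.5134, 0.5134.
ρ(T) = max|λ| = 0.8910; 0.8910 < 1, so it converges for any x₀.

yes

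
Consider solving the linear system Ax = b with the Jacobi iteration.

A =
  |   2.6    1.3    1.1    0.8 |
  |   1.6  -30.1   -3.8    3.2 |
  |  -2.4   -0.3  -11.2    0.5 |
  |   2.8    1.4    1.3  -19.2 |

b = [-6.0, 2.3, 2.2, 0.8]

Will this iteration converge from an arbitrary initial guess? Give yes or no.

Write A = D+L+U with D = diag(2.6, -30.1, -11.2, -19.2).
Jacobi T = -D⁻¹(L+U): T[2,0] = -(-2.4)/(-11.2) = -0.2143; T[2,2] = 0.
  T[0,:] = [+0.0000 -0.5000 -0.4231 -0.3077]
  T[1,:] = [+0.0532 +0.0000 -0.1262 +0.1063]
  T[2,:] = [-0.2143 -0.0268 +0.0000 +0.0446]
  T[3,:] = [+0.1458 +0.0729 +0.0677 +0.0000]
|λ(T)| sorted: 0.3179, 0.2532, 0.2532, 0.0116.
ρ(T) = max|λ| = 0.3179; 0.3179 < 1, so it converges for any x₀.

yes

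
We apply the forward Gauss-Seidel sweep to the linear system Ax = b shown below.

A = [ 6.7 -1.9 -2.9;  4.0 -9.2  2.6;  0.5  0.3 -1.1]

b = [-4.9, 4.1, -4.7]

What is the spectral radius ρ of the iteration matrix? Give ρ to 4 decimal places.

A = D + L + U where D = diag(6.7, -9.2, -1.1).
GS T = -(D+L)⁻¹U: row 0 first, T[0,2] = -(-2.9)/(6.7) = +0.4328; later rows by forward substitution.
  T[0,:] = [+0.0000, +0.2836, +0.4328]
  T[1,:] = [+0.0000, +0.1233, +0.4708]
  T[2,:] = [+0.0000, +0.1625, +0.3251]
|eigenvalues of T|: 0.5187, 0.0702, 0.0000.
ρ(T) = max|λ| = 0.5187; 0.5187 < 1, so it converges for any x₀.

0.5187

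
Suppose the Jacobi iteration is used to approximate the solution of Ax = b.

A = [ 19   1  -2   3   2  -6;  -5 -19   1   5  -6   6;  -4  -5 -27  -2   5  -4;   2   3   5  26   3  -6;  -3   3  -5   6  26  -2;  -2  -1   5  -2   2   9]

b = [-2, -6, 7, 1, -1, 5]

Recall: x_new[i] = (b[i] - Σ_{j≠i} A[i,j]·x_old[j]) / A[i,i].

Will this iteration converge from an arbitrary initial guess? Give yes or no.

yes

Write A = D+L+U with D = diag(19, -19, -27, 26, 26, 9).
T_J = -D⁻¹(L+U): T[0,5] = -(-6)/(19) = +0.3158; T[0,0] = 0.
  T[0,:] = [+0.0000 -0.0526 +0.1053 -0.1579 -0.1053 +0.3158]
  T[1,:] = [-0.2632 +0.0000 +0.0526 +0.2632 -0.3158 +0.3158]
  T[2,:] = [-0.1481 -0.1852 +0.0000 -0.0741 +0.1852 -0.1481]
  T[3,:] = [-0.0769 -0.1154 -0.1923 +0.0000 -0.1154 +0.2308]
  T[4,:] = [+0.1154 -0.1154 +0.1923 -0.2308 +0.0000 +0.0769]
  T[5,:] = [+0.2222 +0.1111 -0.5556 +0.2222 -0.2222 +0.0000]
eigenvalue magnitudes: 0.6426, 0.2846, 0.2846, 0.1434, 0.0669, 0.0669.
ρ(T) = max|λ| = 0.6426; 0.6426 < 1: convergent.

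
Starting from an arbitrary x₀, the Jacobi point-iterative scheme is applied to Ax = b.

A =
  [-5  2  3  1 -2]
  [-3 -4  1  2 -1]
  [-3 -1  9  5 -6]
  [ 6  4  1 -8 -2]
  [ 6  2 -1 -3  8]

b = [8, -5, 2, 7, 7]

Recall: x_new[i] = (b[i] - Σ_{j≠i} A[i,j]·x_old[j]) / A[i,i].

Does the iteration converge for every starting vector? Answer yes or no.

Write A = D+L+U with D = diag(-5, -4, 9, -8, 8).
Jacobi: T = -D⁻¹(L+U), T[3,4] = -(-2)/(-8) = -0.2500; T[3,3] = 0.
  T[0,:] = [+0.0000 +0.4000 +0.6000 +0.2000 -0.4000]
  T[1,:] = [-0.7500 +0.0000 +0.2500 +0.5000 -0.2500]
  T[2,:] = [+0.3333 +0.1111 +0.0000 -0.5556 +0.6667]
  T[3,:] = [+0.7500 +0.5000 +0.1250 +0.0000 -0.2500]
  T[4,:] = [-0.7500 -0.2500 +0.1250 +0.3750 +0.0000]
moduli |λ_i(T)| = 1.1488, 0.6303, 0.6303, 0.2535, 0.1080.
ρ = 1.1488; 1.1488 > 1 ⇒ diverges.

no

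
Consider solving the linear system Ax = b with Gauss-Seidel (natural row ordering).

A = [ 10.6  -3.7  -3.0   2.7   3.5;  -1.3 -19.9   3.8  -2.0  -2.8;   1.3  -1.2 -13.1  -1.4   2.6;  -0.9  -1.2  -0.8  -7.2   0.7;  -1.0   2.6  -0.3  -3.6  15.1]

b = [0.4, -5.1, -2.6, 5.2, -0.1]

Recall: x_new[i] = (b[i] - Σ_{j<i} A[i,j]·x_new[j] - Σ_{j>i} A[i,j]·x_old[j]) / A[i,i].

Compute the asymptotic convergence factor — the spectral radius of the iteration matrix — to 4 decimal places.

Split A = D + L + U, D = diag(10.6, -19.9, -13.1, -7.2, 15.1).
Gauss-Seidel: T = -(D+L)⁻¹U, row 0 first, T[0,4] = -(3.5)/(10.6) = -0.3302; later rows by forward substitution.
  T[0,:] = [+0.0000, +0.3491, +0.2830, -0.2547, -0.3302]
  T[1,:] = [+0.0000, -0.0228, +0.1725, -0.0839, -0.1191]
  T[2,:] = [+0.0000, +0.0367, +0.0123, -0.1245, +0.1766]
  T[3,:] = [+0.0000, -0.0439, -0.0655, +0.0596, +0.1387]
  T[4,:] = [+0.0000, +0.0173, -0.0263, +0.0093, +0.0352]
moduli |λ_i(T)| = 0.1833, 0.0975, 0.0975, 0.0263, 0.0000.
ρ(T) = max|λ| = 0.1833; 0.1833 < 1, so it converges for any x₀.

0.1833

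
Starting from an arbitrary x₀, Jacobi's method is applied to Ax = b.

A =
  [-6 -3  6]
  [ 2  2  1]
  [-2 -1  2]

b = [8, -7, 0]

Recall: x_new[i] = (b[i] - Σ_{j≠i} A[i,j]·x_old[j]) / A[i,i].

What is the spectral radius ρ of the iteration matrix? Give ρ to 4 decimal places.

A = D + L + U where D = diag(-6, 2, 2).
Jacobi T = -D⁻¹(L+U): T[0,2] = -(6)/(-6) = +1.0000; T[0,0] = 0.
  T[0,:] = [+0.0000  -0.5000  +1.0000]
  T[1,:] = [-1.0000  +0.0000  -0.5000]
  T[2,:] = [+1.0000  +0.5000  +0.0000]
eigenvalue magnitudes: 1.2071, 1.0000, 0.2071.
ρ(T) = max|λ| = 1.2071; 1.2071 > 1, so it fails to converge.

1.2071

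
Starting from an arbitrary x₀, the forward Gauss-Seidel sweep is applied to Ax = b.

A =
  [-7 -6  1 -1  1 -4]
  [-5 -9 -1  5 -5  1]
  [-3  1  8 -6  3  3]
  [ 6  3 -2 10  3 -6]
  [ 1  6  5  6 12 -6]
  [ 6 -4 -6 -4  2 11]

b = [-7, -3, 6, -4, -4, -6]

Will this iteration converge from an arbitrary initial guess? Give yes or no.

no

A = D + L + U where D = diag(-7, -9, 8, 10, 12, 11).
GS T = -(D+L)⁻¹U: row 0 first, T[0,1] = -(-6)/(-7) = -0.8571; later rows by forward substitution.
  T[0,:] = [+0.0000 -0.8571 +0.1429 -0.1429 +0.1429 -0.5714]
  T[1,:] = [+0.0000 +0.4762 -0.1905 +0.6349 -0.6349 +0.4286]
  T[2,:] = [+0.0000 -0.3810 +0.0774 +0.6171 -0.2421 -0.6429]
  T[3,:] = [+0.0000 +0.2952 -0.0131 +0.0187 -0.2437 +0.6857]
  T[4,:] = [+0.0000 -0.1556 +0.0576 -0.5720 +0.5282 +0.2583]
  T[5,:] = [+0.0000 +0.5685 -0.1202 +0.7562 -0.6255 +0.3193]
moduli |λ_i(T)| = 1.5937, 0.4925, 0.2990, 0.1679, 0.1483, 0.0000.
ρ(T) = max|λ| = 1.5937; 1.5937 > 1 ⇒ diverges.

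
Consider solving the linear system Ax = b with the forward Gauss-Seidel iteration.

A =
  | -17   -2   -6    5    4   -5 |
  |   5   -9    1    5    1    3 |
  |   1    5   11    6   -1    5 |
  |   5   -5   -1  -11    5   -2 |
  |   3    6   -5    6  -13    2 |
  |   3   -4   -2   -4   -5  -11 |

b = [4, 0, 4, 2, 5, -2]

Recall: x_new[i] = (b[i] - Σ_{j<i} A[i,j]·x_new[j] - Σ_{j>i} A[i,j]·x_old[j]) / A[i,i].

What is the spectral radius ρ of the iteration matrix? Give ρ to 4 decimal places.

Let D = diag(-17, -9, 11, -11, -13, -11); L, U the strict triangles.
Gauss-Seidel: T = -(D+L)⁻¹U, row 0 first, T[0,5] = -(-5)/(-17) = -0.2941; later rows by forward substitution.
  T[0,:] = [+0.0000  -0.1176  -0.3529  +0.2941  +0.2353  -0.2941]
  T[1,:] = [+0.0000  -0.0654  -0.0850  +0.7190  +0.2418  +0.1699]
  T[2,:] = [+0.0000  +0.0404  +0.0707  -0.8990  -0.0404  -0.5051]
  T[3,:] = [+0.0000  -0.0274  -0.1282  -0.1114  +0.4552  -0.3468]
  T[4,:] = [+0.0000  -0.0855  -0.2070  +0.6941  +0.3916  +0.1986]
  T[5,:] = [+0.0000  +0.0332  +0.0625  -0.2927  -0.3600  -0.0143]
|roots of det(T-λI)|: 0.8265, 0.5448, 0.0722, 0.0722, 0.0579, 0.0000.
ρ = 0.8265; 0.8265 < 1, so it converges for any x₀.

0.8265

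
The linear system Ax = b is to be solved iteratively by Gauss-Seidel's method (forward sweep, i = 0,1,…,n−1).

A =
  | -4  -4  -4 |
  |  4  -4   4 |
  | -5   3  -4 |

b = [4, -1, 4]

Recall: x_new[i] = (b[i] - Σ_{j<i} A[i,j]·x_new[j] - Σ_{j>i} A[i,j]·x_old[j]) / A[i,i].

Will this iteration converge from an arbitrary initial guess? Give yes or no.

no

A = D + L + U where D = diag(-4, -4, -4).
T_GS = -(D+L)⁻¹U: row 0 first, T[0,2] = -(-4)/(-4) = -1.0000; later rows by forward substitution.
  T[0,:] = [+0.0000 -1.0000 -1.0000]
  T[1,:] = [+0.0000 -1.0000 +0.0000]
  T[2,:] = [+0.0000 +0.5000 +1.2500]
eigenvalue magnitudes: 1.2500, 1.0000, 0.0000.
spectral radius ρ = 1.2500; 1.2500 > 1 ⇒ diverges.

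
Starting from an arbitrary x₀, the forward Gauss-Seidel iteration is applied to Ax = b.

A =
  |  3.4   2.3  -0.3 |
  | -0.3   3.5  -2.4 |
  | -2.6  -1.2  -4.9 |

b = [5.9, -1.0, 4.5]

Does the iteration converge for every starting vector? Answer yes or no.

Write A = D+L+U with D = diag(3.4, 3.5, -4.9).
GS T = -(D+L)⁻¹U: row 0 first, T[0,2] = -(-0.3)/(3.4) = +0.0882; later rows by forward substitution.
  T[0,:] = [+0.0000  -0.6765  +0.0882]
  T[1,:] = [+0.0000  -0.0580  +0.6933]
  T[2,:] = [+0.0000  +0.3731  -0.2166]
|λ(T)| sorted: 0.6521, 0.3775, 0.0000.
ρ = 0.6521; 0.6521 < 1: convergent.

yes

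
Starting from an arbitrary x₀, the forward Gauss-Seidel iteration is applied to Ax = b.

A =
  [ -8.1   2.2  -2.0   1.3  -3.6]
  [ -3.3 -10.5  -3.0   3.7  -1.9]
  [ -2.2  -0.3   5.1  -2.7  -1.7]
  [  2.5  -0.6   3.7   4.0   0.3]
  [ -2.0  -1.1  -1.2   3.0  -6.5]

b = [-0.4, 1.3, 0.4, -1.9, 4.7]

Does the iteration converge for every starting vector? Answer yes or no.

Diagonal D = diag(-8.1, -10.5, 5.1, 4, -6.5); L, U strict lower/upper.
Gauss-Seidel: T = -(D+L)⁻¹U, row 0 first, T[0,1] = -(2.2)/(-8.1) = +0.2716; later rows by forward substitution.
  T[0,:] = [+0.0000  +0.2716  -0.2469  +0.1605  -0.4444]
  T[1,:] = [+0.0000  -0.0854  -0.2081  +0.3019  -0.0413]
  T[2,:] = [+0.0000  +0.1121  -0.1188  +0.6164  +0.1392]
  T[3,:] = [+0.0000  -0.2863  +0.2330  -0.6252  +0.0678]
  T[4,:] = [+0.0000  -0.2220  +0.2406  -0.5028  +0.1494]
|λ(T)| sorted: 0.5485, 0.3963, 0.2472, 0.0176, 0.0000.
ρ(T) = max|λ| = 0.5485; 0.5485 < 1 ⇒ converges.

yes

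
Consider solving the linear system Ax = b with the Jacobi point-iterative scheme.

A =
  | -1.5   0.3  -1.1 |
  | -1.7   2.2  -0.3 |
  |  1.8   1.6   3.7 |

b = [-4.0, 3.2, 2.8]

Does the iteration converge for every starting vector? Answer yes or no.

yes

Split A = D + L + U, D = diag(-1.5, 2.2, 3.7).
Jacobi: T = -D⁻¹(L+U), T[2,0] = -(1.8)/(3.7) = -0.4865; T[2,2] = 0.
  T[0,:] = [+0.0000  +0.2000  -0.7333]
  T[1,:] = [+0.7727  +0.0000  +0.1364]
  T[2,:] = [-0.4865  -0.4324  +0.0000]
moduli |λ_i(T)| = 0.8512, 0.5218, 0.5218.
ρ(T) = max|λ| = 0.8512; 0.8512 < 1, so it converges for any x₀.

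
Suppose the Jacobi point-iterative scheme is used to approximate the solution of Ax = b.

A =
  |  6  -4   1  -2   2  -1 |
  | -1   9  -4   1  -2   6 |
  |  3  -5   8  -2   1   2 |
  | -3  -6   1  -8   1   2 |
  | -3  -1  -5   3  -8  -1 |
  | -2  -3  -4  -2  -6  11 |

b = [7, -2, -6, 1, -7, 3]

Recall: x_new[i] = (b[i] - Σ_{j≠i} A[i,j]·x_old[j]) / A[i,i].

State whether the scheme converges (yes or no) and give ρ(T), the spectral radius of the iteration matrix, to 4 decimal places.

A = D + L + U where D = diag(6, 9, 8, -8, -8, 11).
Jacobi: T = -D⁻¹(L+U), T[3,5] = -(2)/(-8) = +0.2500; T[3,3] = 0.
  T[0,:] = [+0.0000 +0.6667 -0.1667 +0.3333 -0.3333 +0.1667]
  T[1,:] = [+0.1111 +0.0000 +0.4444 -0.1111 +0.2222 -0.6667]
  T[2,:] = [-0.3750 +0.6250 +0.0000 +0.2500 -0.1250 -0.2500]
  T[3,:] = [-0.3750 -0.7500 +0.1250 +0.0000 +0.1250 +0.2500]
  T[4,:] = [-0.3750 -0.1250 -0.6250 +0.3750 +0.0000 -0.1250]
  T[5,:] = [+0.1818 +0.2727 +0.3636 +0.1818 +0.5455 +0.0000]
|roots of det(T-λI)|: 1.1549, 0.7359, 0.7181, 0.7181, 0.3239, 0.3239.
spectral radius ρ = 1.1549; 1.1549 > 1 ⇒ diverges.

no, ρ = 1.1549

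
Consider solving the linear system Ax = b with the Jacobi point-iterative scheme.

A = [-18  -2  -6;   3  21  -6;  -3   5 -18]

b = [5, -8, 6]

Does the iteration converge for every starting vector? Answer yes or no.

Write A = D+L+U with D = diag(-18, 21, -18).
T_J = -D⁻¹(L+U): T[0,2] = -(-6)/(-18) = -0.3333; T[0,0] = 0.
  T[0,:] = [+0.0000, -0.1111, -0.3333]
  T[1,:] = [-0.1429, +0.0000, +0.2857]
  T[2,:] = [-0.1667, +0.2778, +0.0000]
|λ(T)| sorted: 0.4393, 0.2976, 0.1417.
ρ(T) = max|λ| = 0.4393; 0.4393 < 1, so it converges for any x₀.

yes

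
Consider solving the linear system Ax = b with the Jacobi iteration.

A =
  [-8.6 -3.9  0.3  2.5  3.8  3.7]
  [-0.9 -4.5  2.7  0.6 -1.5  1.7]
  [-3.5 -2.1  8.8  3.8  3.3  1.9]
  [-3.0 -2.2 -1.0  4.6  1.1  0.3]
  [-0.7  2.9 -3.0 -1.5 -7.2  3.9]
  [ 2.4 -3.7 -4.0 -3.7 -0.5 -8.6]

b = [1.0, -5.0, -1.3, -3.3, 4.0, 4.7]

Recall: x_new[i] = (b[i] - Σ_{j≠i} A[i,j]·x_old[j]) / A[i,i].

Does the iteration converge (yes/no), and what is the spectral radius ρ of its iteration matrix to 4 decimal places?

no, ρ = 1.1822

Write A = D+L+U with D = diag(-8.6, -4.5, 8.8, 4.6, -7.2, -8.6).
Jacobi T = -D⁻¹(L+U): T[1,0] = -(-0.9)/(-4.5) = -0.2000; T[1,1] = 0.
  T[0,:] = [+0.0000 -0.4535 +0.0349 +0.2907 +0.4419 +0.4302]
  T[1,:] = [-0.2000 +0.0000 +0.6000 +0.1333 -0.3333 +0.3778]
  T[2,:] = [+0.3977 +0.2386 +0.0000 -0.4318 -0.3750 -0.2159]
  T[3,:] = [+0.6522 +0.4783 +0.2174 +0.0000 -0.2391 -0.0652]
  T[4,:] = [-0.0972 +0.4028 -0.4167 -0.2083 +0.0000 +0.5417]
  T[5,:] = [+0.2791 -0.4302 -0.4651 -0.4302 -0.0581 +0.0000]
moduli |λ_i(T)| = 1.1822, 0.6541, 0.6541, 0.5488, 0.5488, 0.2029.
ρ(T) = max|λ| = 1.1822; 1.1822 > 1: divergent.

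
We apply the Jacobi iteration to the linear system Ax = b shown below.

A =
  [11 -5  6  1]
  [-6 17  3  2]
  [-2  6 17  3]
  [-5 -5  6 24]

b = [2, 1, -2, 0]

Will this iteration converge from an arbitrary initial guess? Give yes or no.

yes

A = D + L + U where D = diag(11, 17, 17, 24).
Jacobi: T = -D⁻¹(L+U), T[2,1] = -(6)/(17) = -0.3529; T[2,2] = 0.
  T[0,:] = [+0.0000, +0.4545, -0.5455, -0.0909]
  T[1,:] = [+0.3529, +0.0000, -0.1765, -0.1176]
  T[2,:] = [+0.1176, -0.3529, +0.0000, -0.1765]
  T[3,:] = [+0.2083, +0.2083, -0.2500, +0.0000]
|roots of det(T-λI)|: 0.5135, 0.3603, 0.3603, 0.0454.
ρ(T) = max|λ| = 0.5135; 0.5135 < 1, so it converges for any x₀.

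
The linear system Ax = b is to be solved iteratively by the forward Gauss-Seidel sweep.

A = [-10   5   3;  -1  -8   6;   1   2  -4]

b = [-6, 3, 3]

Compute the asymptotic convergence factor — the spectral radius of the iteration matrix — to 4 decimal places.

Write A = D+L+U with D = diag(-10, -8, -4).
GS T = -(D+L)⁻¹U: row 0 first, T[0,1] = -(5)/(-10) = +0.5000; later rows by forward substitution.
  T[0,:] = [+0.0000 +0.5000 +0.3000]
  T[1,:] = [+0.0000 -0.0625 +0.7125]
  T[2,:] = [+0.0000 +0.0938 +0.4313]
|eigenvalues of T|: 0.5418, 0.1730, 0.0000.
spectral radius ρ = 0.5418; 0.5418 < 1, so it converges for any x₀.

0.5418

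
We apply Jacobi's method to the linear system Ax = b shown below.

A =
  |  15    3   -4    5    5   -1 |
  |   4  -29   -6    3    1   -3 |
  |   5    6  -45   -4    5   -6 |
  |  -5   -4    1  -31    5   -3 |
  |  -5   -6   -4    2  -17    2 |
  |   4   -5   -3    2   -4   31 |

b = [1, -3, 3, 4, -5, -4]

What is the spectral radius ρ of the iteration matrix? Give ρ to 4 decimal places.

0.5133

A = D + L + U where D = diag(15, -29, -45, -31, -17, 31).
T_J = -D⁻¹(L+U): T[3,2] = -(1)/(-31) = +0.0323; T[3,3] = 0.
  T[0,:] = [+0.0000  -0.2000  +0.2667  -0.3333  -0.3333  +0.0667]
  T[1,:] = [+0.1379  +0.0000  -0.2069  +0.1034  +0.0345  -0.1034]
  T[2,:] = [+0.1111  +0.1333  +0.0000  -0.0889  +0.1111  -0.1333]
  T[3,:] = [-0.1613  -0.1290  +0.0323  +0.0000  +0.1613  -0.0968]
  T[4,:] = [-0.2941  -0.3529  -0.2353  +0.1176  +0.0000  +0.1176]
  T[5,:] = [-0.1290  +0.1613  +0.0968  -0.0645  +0.1290  +0.0000]
|roots of det(T-λI)|: 0.5133, 0.3692, 0.3692, 0.1557, 0.0788, 0.0788.
ρ = 0.5133; 0.5133 < 1: convergent.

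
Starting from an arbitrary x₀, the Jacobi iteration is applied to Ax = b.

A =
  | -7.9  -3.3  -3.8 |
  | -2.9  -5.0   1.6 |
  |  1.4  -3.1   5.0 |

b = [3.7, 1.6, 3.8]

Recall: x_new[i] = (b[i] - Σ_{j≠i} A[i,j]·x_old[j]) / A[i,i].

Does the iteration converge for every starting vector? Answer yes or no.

yes

A = D + L + U where D = diag(-7.9, -5, 5).
T_J = -D⁻¹(L+U): T[1,2] = -(1.6)/(-5) = +0.3200; T[1,1] = 0.
  T[0,:] = [+0.0000  -0.4177  -0.4810]
  T[1,:] = [-0.5800  +0.0000  +0.3200]
  T[2,:] = [-0.2800  +0.6200  +0.0000]
|λ(T)| sorted: 0.8996, 0.4836, 0.4836.
spectral radius ρ = 0.8996; 0.8996 < 1, so it converges for any x₀.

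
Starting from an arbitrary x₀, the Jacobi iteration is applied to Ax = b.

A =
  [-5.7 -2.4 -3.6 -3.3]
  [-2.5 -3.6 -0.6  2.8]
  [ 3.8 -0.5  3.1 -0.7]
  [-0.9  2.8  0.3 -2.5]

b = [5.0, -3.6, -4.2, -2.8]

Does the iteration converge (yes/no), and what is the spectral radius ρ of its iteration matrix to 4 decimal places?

no, ρ = 1.5212

Split A = D + L + U, D = diag(-5.7, -3.6, 3.1, -2.5).
Jacobi T = -D⁻¹(L+U): T[0,1] = -(-2.4)/(-5.7) = -0.4211; T[0,0] = 0.
  T[0,:] = [+0.0000, -0.4211, -0.6316, -0.5789]
  T[1,:] = [-0.6944, +0.0000, -0.1667, +0.7778]
  T[2,:] = [-1.2258, +0.1613, +0.0000, +0.2258]
  T[3,:] = [-0.3600, +1.1200, +0.1200, +0.0000]
|eigenvalues of T|: 1.5212, 0.9881, 0.9881, 0.4172.
spectral radius ρ = 1.5212; 1.5212 > 1 ⇒ diverges.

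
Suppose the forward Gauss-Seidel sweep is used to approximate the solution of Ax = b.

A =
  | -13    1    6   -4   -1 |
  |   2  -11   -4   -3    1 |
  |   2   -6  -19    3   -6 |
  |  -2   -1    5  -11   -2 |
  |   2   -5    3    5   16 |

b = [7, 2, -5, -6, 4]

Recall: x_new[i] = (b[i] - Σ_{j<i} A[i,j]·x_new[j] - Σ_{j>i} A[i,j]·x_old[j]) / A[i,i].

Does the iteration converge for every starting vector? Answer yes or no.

Diagonal D = diag(-13, -11, -19, -11, 16); L, U strict lower/upper.
T_GS = -(D+L)⁻¹U: row 0 first, T[0,2] = -(6)/(-13) = +0.4615; later rows by forward substitution.
  T[0,:] = [+0.0000 +0.0769 +0.4615 -0.3077 -0.0769]
  T[1,:] = [+0.0000 +0.0140 -0.2797 -0.3287 +0.0769]
  T[2,:] = [+0.0000 +0.0037 +0.1369 +0.2293 -0.3482]
  T[3,:] = [+0.0000 -0.0136 +0.0037 +0.1900 -0.3331]
  T[4,:] = [+0.0000 -0.0017 -0.1719 -0.1666 +0.2030]
|roots of det(T-λI)|: 0.5739, 0.0603, 0.0539, 0.0539, 0.0000.
ρ = 0.5739; 0.5739 < 1 ⇒ converges.

yes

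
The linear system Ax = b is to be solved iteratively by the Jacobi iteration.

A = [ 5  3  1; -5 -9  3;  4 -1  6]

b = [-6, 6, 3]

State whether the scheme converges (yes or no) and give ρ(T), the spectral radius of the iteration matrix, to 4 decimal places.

Split A = D + L + U, D = diag(5, -9, 6).
Jacobi T = -D⁻¹(L+U): T[0,1] = -(3)/(5) = -0.6000; T[0,0] = 0.
  T[0,:] = [+0.0000, -0.6000, -0.2000]
  T[1,:] = [-0.5556, +0.0000, +0.3333]
  T[2,:] = [-0.6667, +0.1667, +0.0000]
|eigenvalues of T|: 0.8386, 0.4255, 0.4255.
ρ(T) = max|λ| = 0.8386; 0.8386 < 1: convergent.

yes, ρ = 0.8386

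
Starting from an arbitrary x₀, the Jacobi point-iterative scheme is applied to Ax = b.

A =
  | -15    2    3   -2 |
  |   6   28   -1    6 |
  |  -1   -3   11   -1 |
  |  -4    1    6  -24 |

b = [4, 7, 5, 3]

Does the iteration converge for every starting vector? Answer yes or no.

yes

Split A = D + L + U, D = diag(-15, 28, 11, -24).
Jacobi: T = -D⁻¹(L+U), T[3,0] = -(-4)/(-24) = -0.1667; T[3,3] = 0.
  T[0,:] = [+0.0000 +0.1333 +0.2000 -0.1333]
  T[1,:] = [-0.2143 +0.0000 +0.0357 -0.2143]
  T[2,:] = [+0.0909 +0.2727 +0.0000 +0.0909]
  T[3,:] = [-0.1667 +0.0417 +0.2500 +0.0000]
eigenvalue magnitudes: 0.3649, 0.2560, 0.2560, 0.1501.
spectral radius ρ = 0.3649; 0.3649 < 1 ⇒ converges.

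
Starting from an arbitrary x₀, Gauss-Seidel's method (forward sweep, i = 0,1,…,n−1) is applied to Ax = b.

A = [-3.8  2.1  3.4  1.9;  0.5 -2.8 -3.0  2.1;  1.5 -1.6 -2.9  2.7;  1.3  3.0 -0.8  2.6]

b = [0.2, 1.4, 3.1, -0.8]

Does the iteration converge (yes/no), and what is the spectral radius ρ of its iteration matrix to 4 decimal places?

no, ρ = 1.2053

Let D = diag(-3.8, -2.8, -2.9, 2.6); L, U the strict triangles.
Gauss-Seidel: T = -(D+L)⁻¹U, row 0 first, T[0,3] = -(1.9)/(-3.8) = +0.5000; later rows by forward substitution.
  T[0,:] = [+0.0000 +0.5526 +0.8947 +0.5000]
  T[1,:] = [+0.0000 +0.0987 -0.9117 +0.8393]
  T[2,:] = [+0.0000 +0.2314 +0.9658 +0.7266]
  T[3,:] = [+0.0000 -0.3190 +0.9017 -0.9948]
|roots of det(T-λI)|: 1.2053, 0.8740, 0.2616, 0.0000.
spectral radius ρ = 1.2053; 1.2053 > 1 ⇒ diverges.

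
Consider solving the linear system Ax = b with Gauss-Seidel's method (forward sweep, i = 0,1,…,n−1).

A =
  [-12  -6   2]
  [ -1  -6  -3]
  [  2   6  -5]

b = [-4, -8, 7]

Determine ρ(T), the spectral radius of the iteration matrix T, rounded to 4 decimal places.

0.6397

Diagonal D = diag(-12, -6, -5); L, U strict lower/upper.
GS T = -(D+L)⁻¹U: row 0 first, T[0,2] = -(2)/(-12) = +0.1667; later rows by forward substitution.
  T[0,:] = [+0.0000, -0.5000, +0.1667]
  T[1,:] = [+0.0000, +0.0833, -0.5278]
  T[2,:] = [+0.0000, -0.1000, -0.5667]
moduli |λ_i(T)| = 0.6397, 0.1563, 0.0000.
ρ(T) = max|λ| = 0.6397; 0.6397 < 1 ⇒ converges.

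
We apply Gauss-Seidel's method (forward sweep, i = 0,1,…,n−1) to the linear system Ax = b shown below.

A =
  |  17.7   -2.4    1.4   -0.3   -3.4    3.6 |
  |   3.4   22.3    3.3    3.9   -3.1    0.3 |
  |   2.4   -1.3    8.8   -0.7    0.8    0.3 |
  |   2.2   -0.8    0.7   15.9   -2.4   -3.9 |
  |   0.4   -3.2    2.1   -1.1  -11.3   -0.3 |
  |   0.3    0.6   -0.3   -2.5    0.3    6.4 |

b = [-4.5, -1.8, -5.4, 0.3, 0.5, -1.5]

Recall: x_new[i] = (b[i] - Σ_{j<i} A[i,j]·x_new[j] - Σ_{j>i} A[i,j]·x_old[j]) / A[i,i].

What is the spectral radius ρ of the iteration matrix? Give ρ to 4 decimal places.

0.1832

Let D = diag(17.7, 22.3, 8.8, 15.9, -11.3, 6.4); L, U the strict triangles.
T_GS = -(D+L)⁻¹U: row 0 first, T[0,1] = -(-2.4)/(17.7) = +0.1356; later rows by forward substitution.
  T[0,:] = [+0.0000  +0.1356  -0.0791  +0.0169  +0.1921  -0.2034]
  T[1,:] = [+0.0000  -0.0207  -0.1359  -0.1775  +0.1097  +0.0176]
  T[2,:] = [+0.0000  -0.0400  +0.0015  +0.0487  -0.1271  +0.0240]
  T[3,:] = [+0.0000  -0.0180  +0.0040  -0.0134  +0.1355  +0.2733]
  T[4,:] = [+0.0000  +0.0050  +0.0356  +0.0612  -0.0611  -0.0609]
  T[5,:] = [+0.0000  -0.0136  +0.0164  +0.0100  +0.0305  +0.1186]
moduli |λ_i(T)| = 0.1832, 0.0942, 0.0614, 0.0183, 0.0155, 0.0000.
ρ = 0.1832; 0.1832 < 1 ⇒ converges.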